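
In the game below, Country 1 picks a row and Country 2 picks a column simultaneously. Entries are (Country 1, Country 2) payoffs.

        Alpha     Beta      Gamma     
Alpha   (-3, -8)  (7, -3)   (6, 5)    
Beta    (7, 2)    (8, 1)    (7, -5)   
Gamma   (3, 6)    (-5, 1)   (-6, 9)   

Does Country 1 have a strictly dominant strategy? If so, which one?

A strategy is strictly dominant if it gives Country 1 a strictly higher payoff than every other strategy, against every choice by the opponent.
Beta strictly dominates: vs Alpha: 7 > each of {-3, 3}; vs Beta: 8 > each of {7, -5}; vs Gamma: 7 > each of {6, -6}.

Beta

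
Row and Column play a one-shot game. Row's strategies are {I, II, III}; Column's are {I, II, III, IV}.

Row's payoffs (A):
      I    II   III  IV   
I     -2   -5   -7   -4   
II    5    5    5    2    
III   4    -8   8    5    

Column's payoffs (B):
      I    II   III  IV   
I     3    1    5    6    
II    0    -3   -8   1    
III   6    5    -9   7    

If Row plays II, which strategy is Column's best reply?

With Row fixed at II, Column's payoffs are: I → 0, II → -3, III → -8, IV → 1.
The maximum is 1, achieved by IV.

IV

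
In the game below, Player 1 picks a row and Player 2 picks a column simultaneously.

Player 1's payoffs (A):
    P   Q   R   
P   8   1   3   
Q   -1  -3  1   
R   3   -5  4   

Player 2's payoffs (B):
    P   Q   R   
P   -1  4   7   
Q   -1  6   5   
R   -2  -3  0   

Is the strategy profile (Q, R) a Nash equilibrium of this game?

No

Holding Player 2 at R: Player 1 gets 1 from Q but could get 4 by switching to R. Player 1 has a profitable deviation.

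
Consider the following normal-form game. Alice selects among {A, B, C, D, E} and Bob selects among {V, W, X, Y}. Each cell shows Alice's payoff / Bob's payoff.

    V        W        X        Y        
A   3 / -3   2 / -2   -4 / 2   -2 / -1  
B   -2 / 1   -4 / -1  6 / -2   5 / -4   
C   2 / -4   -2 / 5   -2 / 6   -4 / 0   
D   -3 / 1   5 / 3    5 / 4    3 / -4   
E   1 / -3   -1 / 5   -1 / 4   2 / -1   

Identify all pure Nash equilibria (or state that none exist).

There is no pure-strategy Nash equilibrium

A profile is a Nash equilibrium when each player is best-responding to the other.
Alice's best responses — vs V: A (payoff 3); vs W: D (payoff 5); vs X: B (payoff 6); vs Y: B (payoff 5).
Bob's best responses — vs A: X (payoff 2); vs B: V (payoff 1); vs C: X (payoff 6); vs D: X (payoff 4); vs E: W (payoff 5).
No cell has both players best-responding. For instance, Alice's best reply to Y is B, but against B Bob prefers V over Y.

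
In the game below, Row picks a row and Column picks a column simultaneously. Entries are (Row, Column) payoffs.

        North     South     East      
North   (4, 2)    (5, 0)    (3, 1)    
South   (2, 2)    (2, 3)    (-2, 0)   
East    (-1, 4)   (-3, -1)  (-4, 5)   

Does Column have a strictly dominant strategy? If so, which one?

Check whether one of Column's strategies beats all alternatives regardless of what the opponent does.
North is not dominant: against South, South gives 3 > 2.
South is not dominant: against North, North gives 2 > 0.
East is not dominant: against North, North gives 2 > 1.
No single strategy is best against every opponent action.

No strictly dominant strategy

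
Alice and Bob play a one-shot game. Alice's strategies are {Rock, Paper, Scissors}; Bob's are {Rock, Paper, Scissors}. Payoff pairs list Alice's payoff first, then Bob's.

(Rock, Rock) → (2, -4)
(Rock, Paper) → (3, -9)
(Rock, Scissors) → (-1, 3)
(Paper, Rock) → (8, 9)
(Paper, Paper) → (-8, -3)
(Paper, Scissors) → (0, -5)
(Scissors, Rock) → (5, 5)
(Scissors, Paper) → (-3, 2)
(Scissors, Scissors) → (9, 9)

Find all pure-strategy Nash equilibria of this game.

(Paper, Rock) and (Scissors, Scissors)

Check mutual best responses: a cell is a NE iff neither player can gain by unilaterally deviating.
Alice's best responses — vs Rock: Paper (payoff 8); vs Paper: Rock (payoff 3); vs Scissors: Scissors (payoff 9).
Bob's best responses — vs Rock: Scissors (payoff 3); vs Paper: Rock (payoff 9); vs Scissors: Scissors (payoff 9).
Mutual best responses occur at (Paper, Rock) and (Scissors, Scissors); at each, neither player gains by switching.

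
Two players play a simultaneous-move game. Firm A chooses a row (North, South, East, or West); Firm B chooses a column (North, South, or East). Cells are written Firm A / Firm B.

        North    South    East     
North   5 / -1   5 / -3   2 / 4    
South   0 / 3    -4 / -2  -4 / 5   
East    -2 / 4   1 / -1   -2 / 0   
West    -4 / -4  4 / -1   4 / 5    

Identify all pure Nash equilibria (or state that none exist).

(West, East)

A profile is a Nash equilibrium when each player is best-responding to the other.
Firm A's best responses — vs North: North (payoff 5); vs South: North (payoff 5); vs East: West (payoff 4).
Firm B's best responses — vs North: East (payoff 4); vs South: East (payoff 5); vs East: North (payoff 4); vs West: East (payoff 5).
The only mutual best response is (West, East); neither player gains by switching there.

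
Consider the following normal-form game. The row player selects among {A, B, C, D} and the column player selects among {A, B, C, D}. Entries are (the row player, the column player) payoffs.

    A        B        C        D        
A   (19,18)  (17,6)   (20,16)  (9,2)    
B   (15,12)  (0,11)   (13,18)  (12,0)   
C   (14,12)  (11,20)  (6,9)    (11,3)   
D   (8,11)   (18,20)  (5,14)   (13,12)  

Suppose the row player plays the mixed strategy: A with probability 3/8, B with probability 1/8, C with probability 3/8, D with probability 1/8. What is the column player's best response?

A

The column player's best reply maximizes expected payoff against the mix.
A: (3/8)·18 + (1/8)·12 + (3/8)·12 + (1/8)·11 = 113/8
B: (3/8)·6 + (1/8)·11 + (3/8)·20 + (1/8)·20 = 109/8
C: (3/8)·16 + (1/8)·18 + (3/8)·9 + (1/8)·14 = 107/8
D: (3/8)·2 + (1/8)·0 + (3/8)·3 + (1/8)·12 = 27/8
Highest expected payoff is 113/8, from A.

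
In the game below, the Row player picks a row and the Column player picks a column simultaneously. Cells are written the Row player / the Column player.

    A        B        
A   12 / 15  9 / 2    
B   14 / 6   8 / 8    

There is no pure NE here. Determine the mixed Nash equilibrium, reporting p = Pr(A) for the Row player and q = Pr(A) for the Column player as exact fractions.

Each player's mixing probability is pinned down by making the *other* player indifferent.
The Column player indifferent between A and B: p·15 + (1−p)·6 = p·2 + (1−p)·8 ⟹ 6 + 9p = 8 + (-6)p ⟹ p = 2/15.
The Row player indifferent between A and B: q·12 + (1−q)·9 = q·14 + (1−q)·8 ⟹ 9 + 3q = 8 + 6q ⟹ q = 1/3.

p = 2/15, q = 1/3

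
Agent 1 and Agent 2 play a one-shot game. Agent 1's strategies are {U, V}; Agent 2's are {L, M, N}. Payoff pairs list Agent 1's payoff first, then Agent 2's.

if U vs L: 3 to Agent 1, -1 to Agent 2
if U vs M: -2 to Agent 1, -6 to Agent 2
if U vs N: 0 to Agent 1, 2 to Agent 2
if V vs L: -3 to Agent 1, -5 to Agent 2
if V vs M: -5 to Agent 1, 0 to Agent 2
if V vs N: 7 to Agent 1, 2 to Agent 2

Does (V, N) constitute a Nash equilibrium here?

Yes

Holding Agent 2 at N: Agent 1 gets 7 from V, versus 0 from U. No profitable deviation for Agent 1.
Holding Agent 1 at V: Agent 2 gets 2 from N, versus -5 from L, 0 from M. No profitable deviation for Agent 2 either.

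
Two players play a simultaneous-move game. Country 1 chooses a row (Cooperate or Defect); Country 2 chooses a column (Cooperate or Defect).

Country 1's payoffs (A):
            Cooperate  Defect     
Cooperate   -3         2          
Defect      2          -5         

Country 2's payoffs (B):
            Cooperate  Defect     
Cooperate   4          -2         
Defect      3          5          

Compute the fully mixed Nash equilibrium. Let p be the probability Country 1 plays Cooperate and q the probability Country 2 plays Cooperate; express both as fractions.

p = 1/4, q = 7/12

In a mixed NE each player is indifferent between their pure strategies, so the opponent's mix sets the indifference.
Country 2 indifferent between Cooperate and Defect: p·4 + (1−p)·3 = p·(-2) + (1−p)·5 ⟹ 3 + 1p = 5 + (-7)p ⟹ p = 1/4.
Country 1 indifferent between Cooperate and Defect: q·(-3) + (1−q)·2 = q·2 + (1−q)·(-5) ⟹ 2 + (-5)q = (-5) + 7q ⟹ q = 7/12.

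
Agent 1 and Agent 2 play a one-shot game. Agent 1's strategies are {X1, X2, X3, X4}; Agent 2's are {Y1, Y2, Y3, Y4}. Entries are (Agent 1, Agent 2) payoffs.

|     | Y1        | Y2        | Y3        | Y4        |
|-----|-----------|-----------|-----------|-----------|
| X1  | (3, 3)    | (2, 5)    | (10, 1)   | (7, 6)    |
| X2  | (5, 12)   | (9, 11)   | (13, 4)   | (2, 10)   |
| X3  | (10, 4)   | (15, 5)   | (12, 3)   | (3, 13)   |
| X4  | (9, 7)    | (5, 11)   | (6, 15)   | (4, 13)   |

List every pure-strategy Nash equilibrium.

(X1, Y4)

Check mutual best responses: a cell is a NE iff neither player can gain by unilaterally deviating.
Agent 1's best responses — vs Y1: X3 (payoff 10); vs Y2: X3 (payoff 15); vs Y3: X2 (payoff 13); vs Y4: X1 (payoff 7).
Agent 2's best responses — vs X1: Y4 (payoff 6); vs X2: Y1 (payoff 12); vs X3: Y4 (payoff 13); vs X4: Y3 (payoff 15).
The only mutual best response is (X1, Y4); neither player gains by switching there.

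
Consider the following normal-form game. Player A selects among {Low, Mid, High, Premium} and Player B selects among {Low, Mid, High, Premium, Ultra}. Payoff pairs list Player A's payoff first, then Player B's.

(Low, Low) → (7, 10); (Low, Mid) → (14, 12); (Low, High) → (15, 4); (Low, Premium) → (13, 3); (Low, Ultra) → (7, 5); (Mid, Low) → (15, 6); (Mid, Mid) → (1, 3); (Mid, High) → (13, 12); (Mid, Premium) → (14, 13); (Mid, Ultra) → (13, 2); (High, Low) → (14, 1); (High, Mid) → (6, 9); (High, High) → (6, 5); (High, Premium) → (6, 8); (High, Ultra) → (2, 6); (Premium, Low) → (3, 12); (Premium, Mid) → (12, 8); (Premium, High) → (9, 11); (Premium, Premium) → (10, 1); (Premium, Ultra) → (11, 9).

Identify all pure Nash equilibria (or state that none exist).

(Low, Mid) and (Mid, Premium)

Check mutual best responses: a cell is a NE iff neither player can gain by unilaterally deviating.
Player A's best responses — vs Low: Mid (payoff 15); vs Mid: Low (payoff 14); vs High: Low (payoff 15); vs Premium: Mid (payoff 14); vs Ultra: Mid (payoff 13).
Player B's best responses — vs Low: Mid (payoff 12); vs Mid: Premium (payoff 13); vs High: Mid (payoff 9); vs Premium: Low (payoff 12).
Mutual best responses occur at (Low, Mid) and (Mid, Premium); at each, neither player gains by switching.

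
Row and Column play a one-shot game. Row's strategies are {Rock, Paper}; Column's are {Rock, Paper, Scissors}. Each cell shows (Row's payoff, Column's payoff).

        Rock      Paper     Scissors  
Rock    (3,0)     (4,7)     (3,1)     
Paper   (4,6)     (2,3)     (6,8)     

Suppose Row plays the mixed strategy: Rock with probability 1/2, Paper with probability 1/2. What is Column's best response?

Compute Column's expected payoff from each pure strategy against the given mix.
Rock: (1/2)·0 + (1/2)·6 = 3
Paper: (1/2)·7 + (1/2)·3 = 5
Scissors: (1/2)·1 + (1/2)·8 = 9/2
Highest expected payoff is 5, from Paper.

Paper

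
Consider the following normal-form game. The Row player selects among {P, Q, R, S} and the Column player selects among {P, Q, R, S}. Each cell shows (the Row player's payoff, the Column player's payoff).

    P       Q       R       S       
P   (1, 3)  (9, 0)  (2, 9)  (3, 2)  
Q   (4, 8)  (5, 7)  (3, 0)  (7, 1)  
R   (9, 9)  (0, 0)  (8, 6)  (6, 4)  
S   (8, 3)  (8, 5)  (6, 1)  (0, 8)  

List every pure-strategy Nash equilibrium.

Find each player's best response to every opponent strategy; NE are the intersections.
The Row player's best responses — vs P: R (payoff 9); vs Q: P (payoff 9); vs R: R (payoff 8); vs S: Q (payoff 7).
The Column player's best responses — vs P: R (payoff 9); vs Q: P (payoff 8); vs R: P (payoff 9); vs S: S (payoff 8).
The only mutual best response is (R, P); neither player gains by switching there.

(R, P)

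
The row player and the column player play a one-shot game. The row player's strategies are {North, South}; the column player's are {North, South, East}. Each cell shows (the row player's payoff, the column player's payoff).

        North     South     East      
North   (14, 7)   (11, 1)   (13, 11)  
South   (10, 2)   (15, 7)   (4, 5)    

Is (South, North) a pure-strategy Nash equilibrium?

No

Holding the column player at North: the row player gets 10 from South but could get 14 by switching to North. The row player has a profitable deviation.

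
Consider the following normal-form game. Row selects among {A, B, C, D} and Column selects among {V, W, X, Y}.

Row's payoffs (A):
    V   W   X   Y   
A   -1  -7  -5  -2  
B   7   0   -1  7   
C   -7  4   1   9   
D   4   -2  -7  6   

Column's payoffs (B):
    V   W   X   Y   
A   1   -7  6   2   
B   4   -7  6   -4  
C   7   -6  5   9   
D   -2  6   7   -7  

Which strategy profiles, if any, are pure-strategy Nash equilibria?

Check mutual best responses: a cell is a NE iff neither player can gain by unilaterally deviating.
Row's best responses — vs V: B (payoff 7); vs W: C (payoff 4); vs X: C (payoff 1); vs Y: C (payoff 9).
Column's best responses — vs A: X (payoff 6); vs B: X (payoff 6); vs C: Y (payoff 9); vs D: X (payoff 7).
The only mutual best response is (C, Y); neither player gains by switching there.

(C, Y)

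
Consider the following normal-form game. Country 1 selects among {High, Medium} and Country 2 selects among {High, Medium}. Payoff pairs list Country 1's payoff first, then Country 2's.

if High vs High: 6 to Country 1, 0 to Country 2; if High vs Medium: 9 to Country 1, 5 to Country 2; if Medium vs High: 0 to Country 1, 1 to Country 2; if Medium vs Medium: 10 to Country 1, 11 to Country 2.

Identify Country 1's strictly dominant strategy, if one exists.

No strictly dominant strategy

A strategy is strictly dominant if it gives Country 1 a strictly higher payoff than every other strategy, against every choice by the opponent.
High is not dominant: against Medium, Medium gives 10 > 9.
Medium is not dominant: against High, High gives 6 > 0.
No single strategy is best against every opponent action.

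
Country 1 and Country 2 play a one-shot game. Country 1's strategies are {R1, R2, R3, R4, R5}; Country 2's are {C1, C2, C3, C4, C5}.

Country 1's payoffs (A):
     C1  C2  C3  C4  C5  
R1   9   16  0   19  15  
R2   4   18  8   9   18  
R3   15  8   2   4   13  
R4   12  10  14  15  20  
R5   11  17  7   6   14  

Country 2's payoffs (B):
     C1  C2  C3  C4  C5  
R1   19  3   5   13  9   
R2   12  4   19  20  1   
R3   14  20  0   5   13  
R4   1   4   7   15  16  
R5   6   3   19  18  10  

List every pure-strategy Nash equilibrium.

Check mutual best responses: a cell is a NE iff neither player can gain by unilaterally deviating.
Country 1's best responses — vs C1: R3 (payoff 15); vs C2: R2 (payoff 18); vs C3: R4 (payoff 14); vs C4: R1 (payoff 19); vs C5: R4 (payoff 20).
Country 2's best responses — vs R1: C1 (payoff 19); vs R2: C4 (payoff 20); vs R3: C2 (payoff 20); vs R4: C5 (payoff 16); vs R5: C3 (payoff 19).
The only mutual best response is (R4, C5); neither player gains by switching there.

(R4, C5)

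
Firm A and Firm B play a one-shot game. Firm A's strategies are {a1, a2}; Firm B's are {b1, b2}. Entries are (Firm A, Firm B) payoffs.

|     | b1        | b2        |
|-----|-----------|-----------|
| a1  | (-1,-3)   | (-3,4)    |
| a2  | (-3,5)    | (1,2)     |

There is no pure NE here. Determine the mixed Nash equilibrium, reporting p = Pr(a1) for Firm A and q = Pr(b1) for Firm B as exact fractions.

p = 3/10, q = 2/3

In a mixed NE each player is indifferent between their pure strategies, so the opponent's mix sets the indifference.
Firm B indifferent between b1 and b2: p·(-3) + (1−p)·5 = p·4 + (1−p)·2 ⟹ 5 + (-8)p = 2 + 2p ⟹ p = 3/10.
Firm A indifferent between a1 and a2: q·(-1) + (1−q)·(-3) = q·(-3) + (1−q)·1 ⟹ (-3) + 2q = 1 + (-4)q ⟹ q = 2/3.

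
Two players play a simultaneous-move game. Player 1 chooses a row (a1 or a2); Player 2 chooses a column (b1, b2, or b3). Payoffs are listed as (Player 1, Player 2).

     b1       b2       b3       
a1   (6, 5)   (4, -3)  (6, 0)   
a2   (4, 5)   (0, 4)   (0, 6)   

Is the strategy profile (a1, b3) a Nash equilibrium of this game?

No

Holding Player 2 at b3: Player 1 gets 6 from a1, versus 0 from a2. No profitable deviation for Player 1.
Holding Player 1 at a1: Player 2 gets 0 from b3 but could get 5 by switching to b1. Player 2 has a profitable deviation.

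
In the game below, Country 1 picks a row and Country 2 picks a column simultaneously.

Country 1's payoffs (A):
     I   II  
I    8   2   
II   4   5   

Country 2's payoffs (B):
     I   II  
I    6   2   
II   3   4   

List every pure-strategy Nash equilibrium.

Check mutual best responses: a cell is a NE iff neither player can gain by unilaterally deviating.
Country 1's best responses — vs I: I (payoff 8); vs II: II (payoff 5).
Country 2's best responses — vs I: I (payoff 6); vs II: II (payoff 4).
Mutual best responses occur at (I, I) and (II, II); at each, neither player gains by switching.

(I, I) and (II, II)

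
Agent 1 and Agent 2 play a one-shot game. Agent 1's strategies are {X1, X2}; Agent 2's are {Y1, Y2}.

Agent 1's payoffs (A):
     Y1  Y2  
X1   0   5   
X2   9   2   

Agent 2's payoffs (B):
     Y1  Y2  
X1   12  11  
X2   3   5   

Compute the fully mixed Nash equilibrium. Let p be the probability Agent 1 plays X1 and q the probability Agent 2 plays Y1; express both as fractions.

p = 2/3, q = 1/4

In a mixed NE each player is indifferent between their pure strategies, so the opponent's mix sets the indifference.
Agent 2 indifferent between Y1 and Y2: p·12 + (1−p)·3 = p·11 + (1−p)·5 ⟹ 3 + 9p = 5 + 6p ⟹ p = 2/3.
Agent 1 indifferent between X1 and X2: q·0 + (1−q)·5 = q·9 + (1−q)·2 ⟹ 5 + (-5)q = 2 + 7q ⟹ q = 1/4.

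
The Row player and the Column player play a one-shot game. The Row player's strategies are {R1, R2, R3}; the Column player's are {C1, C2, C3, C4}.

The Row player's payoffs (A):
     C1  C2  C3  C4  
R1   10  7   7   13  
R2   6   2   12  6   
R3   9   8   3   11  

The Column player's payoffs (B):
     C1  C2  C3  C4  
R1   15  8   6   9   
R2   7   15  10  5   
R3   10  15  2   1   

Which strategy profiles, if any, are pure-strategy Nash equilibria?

Find each player's best response to every opponent strategy; NE are the intersections.
The Row player's best responses — vs C1: R1 (payoff 10); vs C2: R3 (payoff 8); vs C3: R2 (payoff 12); vs C4: R1 (payoff 13).
The Column player's best responses — vs R1: C1 (payoff 15); vs R2: C2 (payoff 15); vs R3: C2 (payoff 15).
Mutual best responses occur at (R1, C1) and (R3, C2); at each, neither player gains by switching.

(R1, C1) and (R3, C2)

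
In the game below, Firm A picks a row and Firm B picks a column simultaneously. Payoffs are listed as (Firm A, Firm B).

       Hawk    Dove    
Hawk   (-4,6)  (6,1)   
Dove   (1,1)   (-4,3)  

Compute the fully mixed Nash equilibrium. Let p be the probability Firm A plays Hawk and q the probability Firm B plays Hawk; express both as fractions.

Each player's mixing probability is pinned down by making the *other* player indifferent.
Firm B indifferent between Hawk and Dove: p·6 + (1−p)·1 = p·1 + (1−p)·3 ⟹ 1 + 5p = 3 + (-2)p ⟹ p = 2/7.
Firm A indifferent between Hawk and Dove: q·(-4) + (1−q)·6 = q·1 + (1−q)·(-4) ⟹ 6 + (-10)q = (-4) + 5q ⟹ q = 2/3.

p = 2/7, q = 2/3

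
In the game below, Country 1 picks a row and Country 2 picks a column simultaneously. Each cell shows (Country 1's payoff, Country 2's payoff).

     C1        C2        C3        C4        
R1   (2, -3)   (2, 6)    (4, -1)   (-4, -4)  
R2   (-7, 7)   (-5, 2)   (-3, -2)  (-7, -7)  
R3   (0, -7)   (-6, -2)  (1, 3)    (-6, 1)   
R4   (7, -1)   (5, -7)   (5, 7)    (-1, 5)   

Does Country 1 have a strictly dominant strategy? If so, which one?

R4

A strategy is strictly dominant if it gives Country 1 a strictly higher payoff than every other strategy, against every choice by the opponent.
R4 strictly dominates: vs C1: 7 > each of {2, -7, 0}; vs C2: 5 > each of {2, -5, -6}; vs C3: 5 > each of {4, -3, 1}; vs C4: -1 > each of {-4, -7, -6}.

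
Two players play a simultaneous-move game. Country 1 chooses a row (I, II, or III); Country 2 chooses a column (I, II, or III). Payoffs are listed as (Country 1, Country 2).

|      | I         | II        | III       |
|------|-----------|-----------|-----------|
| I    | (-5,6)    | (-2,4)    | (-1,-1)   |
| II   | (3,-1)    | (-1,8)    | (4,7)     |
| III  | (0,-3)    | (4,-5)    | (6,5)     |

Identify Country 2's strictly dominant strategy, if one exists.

None

Check whether one of Country 2's strategies beats all alternatives regardless of what the opponent does.
I is not dominant: against II, II gives 8 > -1.
II is not dominant: against I, I gives 6 > 4.
III is not dominant: against I, I gives 6 > -1.
No single strategy is best against every opponent action.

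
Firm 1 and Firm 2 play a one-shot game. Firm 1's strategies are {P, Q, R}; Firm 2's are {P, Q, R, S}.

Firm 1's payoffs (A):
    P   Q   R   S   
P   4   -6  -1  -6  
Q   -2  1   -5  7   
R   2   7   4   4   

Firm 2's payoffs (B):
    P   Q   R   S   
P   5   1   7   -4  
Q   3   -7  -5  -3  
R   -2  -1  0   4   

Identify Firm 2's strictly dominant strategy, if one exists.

No strictly dominant strategy

Check whether one of Firm 2's strategies beats all alternatives regardless of what the opponent does.
P is not dominant: against P, R gives 7 > 5.
Q is not dominant: against P, P gives 5 > 1.
R is not dominant: against Q, P gives 3 > -5.
S is not dominant: against P, P gives 5 > -4.
No single strategy is best against every opponent action.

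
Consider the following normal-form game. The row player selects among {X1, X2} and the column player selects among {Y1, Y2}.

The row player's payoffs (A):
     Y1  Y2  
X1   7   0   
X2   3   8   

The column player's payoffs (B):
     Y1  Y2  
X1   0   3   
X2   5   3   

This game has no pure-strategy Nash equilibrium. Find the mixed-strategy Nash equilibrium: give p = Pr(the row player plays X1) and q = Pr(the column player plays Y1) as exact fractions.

p = 2/5, q = 2/3

Each player's mixing probability is pinned down by making the *other* player indifferent.
The column player indifferent between Y1 and Y2: p·0 + (1−p)·5 = p·3 + (1−p)·3 ⟹ 5 + (-5)p = 3 + 0p ⟹ p = 2/5.
The row player indifferent between X1 and X2: q·7 + (1−q)·0 = q·3 + (1−q)·8 ⟹ 0 + 7q = 8 + (-5)q ⟹ q = 2/3.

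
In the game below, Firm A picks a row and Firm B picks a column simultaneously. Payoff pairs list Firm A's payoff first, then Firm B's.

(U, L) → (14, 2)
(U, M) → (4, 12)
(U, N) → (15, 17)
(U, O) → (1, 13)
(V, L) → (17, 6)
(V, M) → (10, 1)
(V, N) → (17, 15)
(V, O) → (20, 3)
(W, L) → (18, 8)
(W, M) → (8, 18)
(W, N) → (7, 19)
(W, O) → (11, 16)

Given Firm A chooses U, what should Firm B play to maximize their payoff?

N

With Firm A fixed at U, Firm B's payoffs are: L → 2, M → 12, N → 17, O → 13.
The maximum is 17, achieved by N.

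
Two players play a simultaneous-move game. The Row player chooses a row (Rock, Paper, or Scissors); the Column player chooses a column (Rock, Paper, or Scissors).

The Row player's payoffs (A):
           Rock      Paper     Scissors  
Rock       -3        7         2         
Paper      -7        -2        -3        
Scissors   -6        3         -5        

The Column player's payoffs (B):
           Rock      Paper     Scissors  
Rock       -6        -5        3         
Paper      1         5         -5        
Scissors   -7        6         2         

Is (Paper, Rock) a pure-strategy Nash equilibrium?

Holding the Column player at Rock: the Row player gets -7 from Paper but could get -3 by switching to Rock. The Row player has a profitable deviation.

No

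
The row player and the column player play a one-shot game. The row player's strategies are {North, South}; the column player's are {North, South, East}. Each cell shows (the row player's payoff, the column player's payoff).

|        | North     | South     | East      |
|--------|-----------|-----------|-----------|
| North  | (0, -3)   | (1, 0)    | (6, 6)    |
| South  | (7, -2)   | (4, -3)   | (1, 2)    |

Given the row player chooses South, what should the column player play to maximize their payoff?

East

With the row player fixed at South, the column player's payoffs are: North → -2, South → -3, East → 2.
The maximum is 2, achieved by East.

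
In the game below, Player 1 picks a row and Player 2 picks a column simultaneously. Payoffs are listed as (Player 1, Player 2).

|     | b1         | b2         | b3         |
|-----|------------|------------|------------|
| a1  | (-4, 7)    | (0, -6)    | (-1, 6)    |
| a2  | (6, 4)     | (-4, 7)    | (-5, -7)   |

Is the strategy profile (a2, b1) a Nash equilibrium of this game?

No

Holding Player 2 at b1: Player 1 gets 6 from a2, versus -4 from a1. No profitable deviation for Player 1.
Holding Player 1 at a2: Player 2 gets 4 from b1 but could get 7 by switching to b2. Player 2 has a profitable deviation.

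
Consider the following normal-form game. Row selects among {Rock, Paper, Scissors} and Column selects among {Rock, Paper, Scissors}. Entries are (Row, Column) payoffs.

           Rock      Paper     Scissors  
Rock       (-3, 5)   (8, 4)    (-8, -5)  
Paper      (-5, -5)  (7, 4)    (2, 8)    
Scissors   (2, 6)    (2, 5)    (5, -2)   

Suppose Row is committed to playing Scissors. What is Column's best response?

Rock

With Row fixed at Scissors, Column's payoffs are: Rock → 6, Paper → 5, Scissors → -2.
The maximum is 6, achieved by Rock.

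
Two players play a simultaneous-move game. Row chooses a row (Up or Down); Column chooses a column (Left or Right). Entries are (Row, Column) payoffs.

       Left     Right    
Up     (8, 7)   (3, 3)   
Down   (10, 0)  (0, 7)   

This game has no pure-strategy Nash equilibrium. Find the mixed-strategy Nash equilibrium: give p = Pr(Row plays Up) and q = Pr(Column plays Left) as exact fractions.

p = 7/11, q = 3/5

In a mixed NE each player is indifferent between their pure strategies, so the opponent's mix sets the indifference.
Column indifferent between Left and Right: p·7 + (1−p)·0 = p·3 + (1−p)·7 ⟹ 0 + 7p = 7 + (-4)p ⟹ p = 7/11.
Row indifferent between Up and Down: q·8 + (1−q)·3 = q·10 + (1−q)·0 ⟹ 3 + 5q = 0 + 10q ⟹ q = 3/5.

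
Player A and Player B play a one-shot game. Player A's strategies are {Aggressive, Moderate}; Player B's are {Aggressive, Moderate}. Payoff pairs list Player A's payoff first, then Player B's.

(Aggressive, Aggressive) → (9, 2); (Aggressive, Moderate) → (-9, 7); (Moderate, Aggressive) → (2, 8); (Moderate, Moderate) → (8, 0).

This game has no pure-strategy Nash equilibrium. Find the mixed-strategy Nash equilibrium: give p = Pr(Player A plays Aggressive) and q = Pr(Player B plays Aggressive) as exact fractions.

Each player's mixing probability is pinned down by making the *other* player indifferent.
Player B indifferent between Aggressive and Moderate: p·2 + (1−p)·8 = p·7 + (1−p)·0 ⟹ 8 + (-6)p = 0 + 7p ⟹ p = 8/13.
Player A indifferent between Aggressive and Moderate: q·9 + (1−q)·(-9) = q·2 + (1−q)·8 ⟹ (-9) + 18q = 8 + (-6)q ⟹ q = 17/24.

p = 8/13, q = 17/24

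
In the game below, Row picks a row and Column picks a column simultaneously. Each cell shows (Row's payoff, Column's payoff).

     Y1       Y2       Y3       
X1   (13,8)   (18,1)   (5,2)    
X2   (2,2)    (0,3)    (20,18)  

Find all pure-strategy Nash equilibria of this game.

(X1, Y1) and (X2, Y3)

A profile is a Nash equilibrium when each player is best-responding to the other.
Row's best responses — vs Y1: X1 (payoff 13); vs Y2: X1 (payoff 18); vs Y3: X2 (payoff 20).
Column's best responses — vs X1: Y1 (payoff 8); vs X2: Y3 (payoff 18).
Mutual best responses occur at (X1, Y1) and (X2, Y3); at each, neither player gains by switching.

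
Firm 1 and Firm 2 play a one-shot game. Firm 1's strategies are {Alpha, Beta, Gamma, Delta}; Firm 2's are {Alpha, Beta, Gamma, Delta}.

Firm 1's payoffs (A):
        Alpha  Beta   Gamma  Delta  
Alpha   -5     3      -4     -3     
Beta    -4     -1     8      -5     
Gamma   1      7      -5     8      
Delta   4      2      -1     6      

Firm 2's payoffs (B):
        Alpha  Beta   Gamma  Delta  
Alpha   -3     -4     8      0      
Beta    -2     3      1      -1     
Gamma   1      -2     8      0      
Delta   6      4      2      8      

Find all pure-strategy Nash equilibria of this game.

Check mutual best responses: a cell is a NE iff neither player can gain by unilaterally deviating.
Firm 1's best responses — vs Alpha: Delta (payoff 4); vs Beta: Gamma (payoff 7); vs Gamma: Beta (payoff 8); vs Delta: Gamma (payoff 8).
Firm 2's best responses — vs Alpha: Gamma (payoff 8); vs Beta: Beta (payoff 3); vs Gamma: Gamma (payoff 8); vs Delta: Delta (payoff 8).
No cell has both players best-responding. For instance, Firm 1's best reply to Beta is Gamma, but against Gamma Firm 2 prefers Gamma over Beta.

None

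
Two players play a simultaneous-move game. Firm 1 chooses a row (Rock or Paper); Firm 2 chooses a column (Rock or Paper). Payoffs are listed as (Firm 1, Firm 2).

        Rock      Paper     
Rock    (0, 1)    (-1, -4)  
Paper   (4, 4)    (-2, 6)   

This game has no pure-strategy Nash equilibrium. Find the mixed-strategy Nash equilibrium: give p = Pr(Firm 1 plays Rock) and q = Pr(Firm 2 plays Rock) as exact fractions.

p = 2/7, q = 1/5

In a mixed NE each player is indifferent between their pure strategies, so the opponent's mix sets the indifference.
Firm 2 indifferent between Rock and Paper: p·1 + (1−p)·4 = p·(-4) + (1−p)·6 ⟹ 4 + (-3)p = 6 + (-10)p ⟹ p = 2/7.
Firm 1 indifferent between Rock and Paper: q·0 + (1−q)·(-1) = q·4 + (1−q)·(-2) ⟹ (-1) + 1q = (-2) + 6q ⟹ q = 1/5.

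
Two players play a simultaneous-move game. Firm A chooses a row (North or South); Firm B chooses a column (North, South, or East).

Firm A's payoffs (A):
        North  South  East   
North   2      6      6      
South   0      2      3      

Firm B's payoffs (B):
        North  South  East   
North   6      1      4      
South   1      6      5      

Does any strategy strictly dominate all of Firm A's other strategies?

North

Check whether one of Firm A's strategies beats all alternatives regardless of what the opponent does.
North strictly dominates: vs North: 2 > 0; vs South: 6 > 2; vs East: 6 > 3.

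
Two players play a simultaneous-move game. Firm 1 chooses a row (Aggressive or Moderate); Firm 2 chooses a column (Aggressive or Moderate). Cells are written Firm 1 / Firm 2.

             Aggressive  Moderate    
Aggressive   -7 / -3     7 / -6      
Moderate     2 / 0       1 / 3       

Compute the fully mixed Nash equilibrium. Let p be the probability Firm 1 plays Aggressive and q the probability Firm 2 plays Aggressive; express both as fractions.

p = 1/2, q = 2/5

In a mixed NE each player is indifferent between their pure strategies, so the opponent's mix sets the indifference.
Firm 2 indifferent between Aggressive and Moderate: p·(-3) + (1−p)·0 = p·(-6) + (1−p)·3 ⟹ 0 + (-3)p = 3 + (-9)p ⟹ p = 1/2.
Firm 1 indifferent between Aggressive and Moderate: q·(-7) + (1−q)·7 = q·2 + (1−q)·1 ⟹ 7 + (-14)q = 1 + 1q ⟹ q = 2/5.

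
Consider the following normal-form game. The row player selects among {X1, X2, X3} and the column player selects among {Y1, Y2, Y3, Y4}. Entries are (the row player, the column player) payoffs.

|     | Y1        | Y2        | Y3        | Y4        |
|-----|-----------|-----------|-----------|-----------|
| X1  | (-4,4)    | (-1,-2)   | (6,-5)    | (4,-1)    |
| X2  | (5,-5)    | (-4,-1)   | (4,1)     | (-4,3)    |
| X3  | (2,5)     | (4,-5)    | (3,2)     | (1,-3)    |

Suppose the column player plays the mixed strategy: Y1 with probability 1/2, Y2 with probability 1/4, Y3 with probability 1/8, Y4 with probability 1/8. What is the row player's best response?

Compute the row player's expected payoff from each pure strategy against the given mix.
X1: (1/2)·(-4) + (1/4)·(-1) + (1/8)·6 + (1/8)·4 = -1
X2: (1/2)·5 + (1/4)·(-4) + (1/8)·4 + (1/8)·(-4) = 3/2
X3: (1/2)·2 + (1/4)·4 + (1/8)·3 + (1/8)·1 = 5/2
Highest expected payoff is 5/2, from X3.

X3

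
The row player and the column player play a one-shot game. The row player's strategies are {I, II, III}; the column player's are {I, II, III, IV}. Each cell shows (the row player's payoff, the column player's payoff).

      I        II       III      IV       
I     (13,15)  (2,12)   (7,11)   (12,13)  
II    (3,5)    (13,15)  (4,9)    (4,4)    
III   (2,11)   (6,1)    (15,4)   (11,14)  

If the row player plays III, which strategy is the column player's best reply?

With the row player fixed at III, the column player's payoffs are: I → 11, II → 1, III → 4, IV → 14.
The maximum is 14, achieved by IV.

IV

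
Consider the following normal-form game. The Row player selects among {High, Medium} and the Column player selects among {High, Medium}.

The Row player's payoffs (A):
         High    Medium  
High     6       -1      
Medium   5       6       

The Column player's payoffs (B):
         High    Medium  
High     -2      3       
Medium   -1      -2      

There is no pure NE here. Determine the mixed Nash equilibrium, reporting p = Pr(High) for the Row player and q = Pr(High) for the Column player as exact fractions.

In a mixed NE each player is indifferent between their pure strategies, so the opponent's mix sets the indifference.
The Column player indifferent between High and Medium: p·(-2) + (1−p)·(-1) = p·3 + (1−p)·(-2) ⟹ (-1) + (-1)p = (-2) + 5p ⟹ p = 1/6.
The Row player indifferent between High and Medium: q·6 + (1−q)·(-1) = q·5 + (1−q)·6 ⟹ (-1) + 7q = 6 + (-1)q ⟹ q = 7/8.

p = 1/6, q = 7/8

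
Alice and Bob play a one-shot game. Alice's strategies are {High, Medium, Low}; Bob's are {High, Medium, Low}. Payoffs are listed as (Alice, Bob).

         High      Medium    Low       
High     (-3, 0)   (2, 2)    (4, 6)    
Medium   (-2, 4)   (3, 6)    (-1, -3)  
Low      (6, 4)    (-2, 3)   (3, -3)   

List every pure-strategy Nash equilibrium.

Check mutual best responses: a cell is a NE iff neither player can gain by unilaterally deviating.
Alice's best responses — vs High: Low (payoff 6); vs Medium: Medium (payoff 3); vs Low: High (payoff 4).
Bob's best responses — vs High: Low (payoff 6); vs Medium: Medium (payoff 6); vs Low: High (payoff 4).
Mutual best responses occur at (High, Low), (Medium, Medium), and (Low, High); at each, neither player gains by switching.

(High, Low), (Medium, Medium), and (Low, High)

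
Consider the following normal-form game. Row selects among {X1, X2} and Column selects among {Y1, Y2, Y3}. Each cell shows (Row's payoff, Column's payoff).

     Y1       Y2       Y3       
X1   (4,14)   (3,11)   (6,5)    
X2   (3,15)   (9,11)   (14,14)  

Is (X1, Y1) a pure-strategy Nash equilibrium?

Holding Column at Y1: Row gets 4 from X1, versus 3 from X2. No profitable deviation for Row.
Holding Row at X1: Column gets 14 from Y1, versus 11 from Y2, 5 from Y3. No profitable deviation for Column either.

Yes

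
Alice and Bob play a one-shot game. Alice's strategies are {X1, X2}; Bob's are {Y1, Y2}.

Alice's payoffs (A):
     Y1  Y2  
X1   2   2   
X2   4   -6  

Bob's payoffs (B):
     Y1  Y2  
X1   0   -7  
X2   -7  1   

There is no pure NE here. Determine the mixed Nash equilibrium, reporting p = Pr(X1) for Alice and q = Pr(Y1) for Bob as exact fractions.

Each player's mixing probability is pinned down by making the *other* player indifferent.
Bob indifferent between Y1 and Y2: p·0 + (1−p)·(-7) = p·(-7) + (1−p)·1 ⟹ (-7) + 7p = 1 + (-8)p ⟹ p = 8/15.
Alice indifferent between X1 and X2: q·2 + (1−q)·2 = q·4 + (1−q)·(-6) ⟹ 2 + 0q = (-6) + 10q ⟹ q = 4/5.

p = 8/15, q = 4/5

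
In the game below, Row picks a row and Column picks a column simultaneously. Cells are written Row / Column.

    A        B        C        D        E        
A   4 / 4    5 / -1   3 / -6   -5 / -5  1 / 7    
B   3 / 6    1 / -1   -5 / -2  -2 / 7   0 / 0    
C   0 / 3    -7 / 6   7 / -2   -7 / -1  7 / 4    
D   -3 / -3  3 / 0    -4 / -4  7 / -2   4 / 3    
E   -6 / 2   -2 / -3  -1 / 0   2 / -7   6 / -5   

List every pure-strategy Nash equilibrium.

Find each player's best response to every opponent strategy; NE are the intersections.
Row's best responses — vs A: A (payoff 4); vs B: A (payoff 5); vs C: C (payoff 7); vs D: D (payoff 7); vs E: C (payoff 7).
Column's best responses — vs A: E (payoff 7); vs B: D (payoff 7); vs C: B (payoff 6); vs D: E (payoff 3); vs E: A (payoff 2).
No cell has both players best-responding. For instance, Row's best reply to E is C, but against C Column prefers B over E.

None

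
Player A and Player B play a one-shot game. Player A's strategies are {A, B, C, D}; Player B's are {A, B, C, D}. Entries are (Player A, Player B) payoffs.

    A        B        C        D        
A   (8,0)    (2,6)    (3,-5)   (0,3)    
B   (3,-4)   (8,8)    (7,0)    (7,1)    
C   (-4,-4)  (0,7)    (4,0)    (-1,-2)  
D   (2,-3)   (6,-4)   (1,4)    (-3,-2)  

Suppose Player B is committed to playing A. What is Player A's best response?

With Player B fixed at A, Player A's payoffs are: A → 8, B → 3, C → -4, D → 2.
The maximum is 8, achieved by A.

A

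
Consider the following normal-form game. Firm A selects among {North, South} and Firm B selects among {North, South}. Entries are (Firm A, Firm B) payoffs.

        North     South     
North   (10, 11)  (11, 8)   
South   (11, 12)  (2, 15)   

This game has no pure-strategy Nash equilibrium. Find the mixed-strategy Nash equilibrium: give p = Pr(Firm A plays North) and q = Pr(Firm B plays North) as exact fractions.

In a mixed NE each player is indifferent between their pure strategies, so the opponent's mix sets the indifference.
Firm B indifferent between North and South: p·11 + (1−p)·12 = p·8 + (1−p)·15 ⟹ 12 + (-1)p = 15 + (-7)p ⟹ p = 1/2.
Firm A indifferent between North and South: q·10 + (1−q)·11 = q·11 + (1−q)·2 ⟹ 11 + (-1)q = 2 + 9q ⟹ q = 9/10.

p = 1/2, q = 9/10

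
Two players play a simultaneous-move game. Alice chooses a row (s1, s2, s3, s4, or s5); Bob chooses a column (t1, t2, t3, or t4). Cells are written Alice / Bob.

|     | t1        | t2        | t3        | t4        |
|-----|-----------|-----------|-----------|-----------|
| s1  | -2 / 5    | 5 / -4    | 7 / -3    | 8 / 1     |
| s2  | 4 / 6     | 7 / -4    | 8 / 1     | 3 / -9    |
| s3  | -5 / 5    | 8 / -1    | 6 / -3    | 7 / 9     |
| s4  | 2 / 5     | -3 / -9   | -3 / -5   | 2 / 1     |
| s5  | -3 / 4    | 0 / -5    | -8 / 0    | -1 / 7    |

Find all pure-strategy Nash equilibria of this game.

A profile is a Nash equilibrium when each player is best-responding to the other.
Alice's best responses — vs t1: s2 (payoff 4); vs t2: s3 (payoff 8); vs t3: s2 (payoff 8); vs t4: s1 (payoff 8).
Bob's best responses — vs s1: t1 (payoff 5); vs s2: t1 (payoff 6); vs s3: t4 (payoff 9); vs s4: t1 (payoff 5); vs s5: t4 (payoff 7).
The only mutual best response is (s2, t1); neither player gains by switching there.

(s2, t1)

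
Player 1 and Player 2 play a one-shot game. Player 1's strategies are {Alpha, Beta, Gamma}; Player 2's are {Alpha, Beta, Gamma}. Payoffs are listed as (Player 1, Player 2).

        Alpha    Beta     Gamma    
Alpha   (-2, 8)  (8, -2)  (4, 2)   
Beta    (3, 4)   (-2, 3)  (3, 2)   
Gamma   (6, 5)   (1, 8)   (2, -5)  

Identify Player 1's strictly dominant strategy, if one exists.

None

A strategy is strictly dominant if it gives Player 1 a strictly higher payoff than every other strategy, against every choice by the opponent.
Alpha is not dominant: against Alpha, Beta gives 3 > -2.
Beta is not dominant: against Alpha, Gamma gives 6 > 3.
Gamma is not dominant: against Beta, Alpha gives 8 > 1.
No single strategy is best against every opponent action.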